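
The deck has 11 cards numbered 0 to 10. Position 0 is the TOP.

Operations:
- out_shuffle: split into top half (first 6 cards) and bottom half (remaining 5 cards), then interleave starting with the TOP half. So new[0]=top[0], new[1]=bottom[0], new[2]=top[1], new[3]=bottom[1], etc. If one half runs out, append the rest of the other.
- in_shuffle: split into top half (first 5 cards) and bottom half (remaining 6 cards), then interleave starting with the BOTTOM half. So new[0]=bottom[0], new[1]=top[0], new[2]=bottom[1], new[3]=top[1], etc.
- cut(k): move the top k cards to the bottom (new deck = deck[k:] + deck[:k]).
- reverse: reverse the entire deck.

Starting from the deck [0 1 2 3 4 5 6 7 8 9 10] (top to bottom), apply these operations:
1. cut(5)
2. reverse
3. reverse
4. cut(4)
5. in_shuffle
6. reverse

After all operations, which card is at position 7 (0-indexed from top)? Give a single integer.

After op 1 (cut(5)): [5 6 7 8 9 10 0 1 2 3 4]
After op 2 (reverse): [4 3 2 1 0 10 9 8 7 6 5]
After op 3 (reverse): [5 6 7 8 9 10 0 1 2 3 4]
After op 4 (cut(4)): [9 10 0 1 2 3 4 5 6 7 8]
After op 5 (in_shuffle): [3 9 4 10 5 0 6 1 7 2 8]
After op 6 (reverse): [8 2 7 1 6 0 5 10 4 9 3]
Position 7: card 10.

Answer: 10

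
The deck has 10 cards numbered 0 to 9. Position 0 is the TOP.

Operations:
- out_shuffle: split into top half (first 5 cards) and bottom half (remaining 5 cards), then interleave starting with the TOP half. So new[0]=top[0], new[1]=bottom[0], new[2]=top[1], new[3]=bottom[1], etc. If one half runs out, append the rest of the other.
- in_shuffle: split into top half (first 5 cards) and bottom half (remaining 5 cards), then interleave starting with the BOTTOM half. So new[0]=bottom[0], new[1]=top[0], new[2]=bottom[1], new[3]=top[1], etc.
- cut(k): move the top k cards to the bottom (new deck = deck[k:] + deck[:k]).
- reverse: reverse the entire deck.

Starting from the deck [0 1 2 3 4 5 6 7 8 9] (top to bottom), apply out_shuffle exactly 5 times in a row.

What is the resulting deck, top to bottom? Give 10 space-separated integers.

After op 1 (out_shuffle): [0 5 1 6 2 7 3 8 4 9]
After op 2 (out_shuffle): [0 7 5 3 1 8 6 4 2 9]
After op 3 (out_shuffle): [0 8 7 6 5 4 3 2 1 9]
After op 4 (out_shuffle): [0 4 8 3 7 2 6 1 5 9]
After op 5 (out_shuffle): [0 2 4 6 8 1 3 5 7 9]

Answer: 0 2 4 6 8 1 3 5 7 9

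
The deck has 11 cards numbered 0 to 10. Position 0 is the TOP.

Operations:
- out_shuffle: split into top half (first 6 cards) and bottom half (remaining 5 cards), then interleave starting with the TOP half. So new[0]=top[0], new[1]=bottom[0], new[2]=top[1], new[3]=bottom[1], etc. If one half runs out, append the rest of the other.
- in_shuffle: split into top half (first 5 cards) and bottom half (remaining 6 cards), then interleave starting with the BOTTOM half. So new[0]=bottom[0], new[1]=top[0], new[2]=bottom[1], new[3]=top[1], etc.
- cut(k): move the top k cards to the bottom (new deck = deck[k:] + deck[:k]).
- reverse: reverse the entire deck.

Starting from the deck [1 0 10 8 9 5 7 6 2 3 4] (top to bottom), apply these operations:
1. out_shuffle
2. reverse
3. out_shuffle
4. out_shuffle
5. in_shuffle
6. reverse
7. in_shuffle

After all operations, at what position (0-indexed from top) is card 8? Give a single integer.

After op 1 (out_shuffle): [1 7 0 6 10 2 8 3 9 4 5]
After op 2 (reverse): [5 4 9 3 8 2 10 6 0 7 1]
After op 3 (out_shuffle): [5 10 4 6 9 0 3 7 8 1 2]
After op 4 (out_shuffle): [5 3 10 7 4 8 6 1 9 2 0]
After op 5 (in_shuffle): [8 5 6 3 1 10 9 7 2 4 0]
After op 6 (reverse): [0 4 2 7 9 10 1 3 6 5 8]
After op 7 (in_shuffle): [10 0 1 4 3 2 6 7 5 9 8]
Card 8 is at position 10.

Answer: 10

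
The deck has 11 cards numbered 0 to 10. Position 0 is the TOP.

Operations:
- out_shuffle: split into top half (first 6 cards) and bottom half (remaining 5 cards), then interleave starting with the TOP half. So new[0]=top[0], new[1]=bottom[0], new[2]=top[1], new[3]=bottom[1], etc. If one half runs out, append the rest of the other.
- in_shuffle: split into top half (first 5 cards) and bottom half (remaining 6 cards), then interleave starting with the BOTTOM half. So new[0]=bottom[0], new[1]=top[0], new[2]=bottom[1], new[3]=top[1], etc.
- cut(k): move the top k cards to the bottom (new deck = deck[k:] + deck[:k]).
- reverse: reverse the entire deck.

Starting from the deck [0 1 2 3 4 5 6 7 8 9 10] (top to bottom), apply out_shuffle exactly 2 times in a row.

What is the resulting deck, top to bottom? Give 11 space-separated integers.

After op 1 (out_shuffle): [0 6 1 7 2 8 3 9 4 10 5]
After op 2 (out_shuffle): [0 3 6 9 1 4 7 10 2 5 8]

Answer: 0 3 6 9 1 4 7 10 2 5 8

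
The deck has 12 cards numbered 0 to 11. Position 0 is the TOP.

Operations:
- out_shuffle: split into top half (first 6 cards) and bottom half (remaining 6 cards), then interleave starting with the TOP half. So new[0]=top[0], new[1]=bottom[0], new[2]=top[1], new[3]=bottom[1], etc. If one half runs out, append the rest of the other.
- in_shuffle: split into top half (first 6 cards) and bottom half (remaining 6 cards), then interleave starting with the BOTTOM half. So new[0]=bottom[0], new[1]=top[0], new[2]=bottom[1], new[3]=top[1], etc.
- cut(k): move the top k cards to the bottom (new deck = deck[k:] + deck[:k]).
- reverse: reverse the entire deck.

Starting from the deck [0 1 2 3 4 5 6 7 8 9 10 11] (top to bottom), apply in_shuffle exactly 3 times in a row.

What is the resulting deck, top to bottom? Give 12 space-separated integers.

Answer: 4 9 1 6 11 3 8 0 5 10 2 7

Derivation:
After op 1 (in_shuffle): [6 0 7 1 8 2 9 3 10 4 11 5]
After op 2 (in_shuffle): [9 6 3 0 10 7 4 1 11 8 5 2]
After op 3 (in_shuffle): [4 9 1 6 11 3 8 0 5 10 2 7]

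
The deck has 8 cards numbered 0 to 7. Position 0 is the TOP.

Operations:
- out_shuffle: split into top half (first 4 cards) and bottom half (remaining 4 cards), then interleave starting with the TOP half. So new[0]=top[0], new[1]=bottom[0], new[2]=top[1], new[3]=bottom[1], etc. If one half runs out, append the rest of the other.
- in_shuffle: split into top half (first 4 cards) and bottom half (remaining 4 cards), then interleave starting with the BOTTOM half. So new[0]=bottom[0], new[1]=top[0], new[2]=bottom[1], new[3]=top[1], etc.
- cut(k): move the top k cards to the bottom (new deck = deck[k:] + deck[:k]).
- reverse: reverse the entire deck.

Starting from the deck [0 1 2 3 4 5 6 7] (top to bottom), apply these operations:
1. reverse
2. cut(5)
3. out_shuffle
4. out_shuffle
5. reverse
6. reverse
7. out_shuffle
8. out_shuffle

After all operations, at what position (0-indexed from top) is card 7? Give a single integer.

Answer: 6

Derivation:
After op 1 (reverse): [7 6 5 4 3 2 1 0]
After op 2 (cut(5)): [2 1 0 7 6 5 4 3]
After op 3 (out_shuffle): [2 6 1 5 0 4 7 3]
After op 4 (out_shuffle): [2 0 6 4 1 7 5 3]
After op 5 (reverse): [3 5 7 1 4 6 0 2]
After op 6 (reverse): [2 0 6 4 1 7 5 3]
After op 7 (out_shuffle): [2 1 0 7 6 5 4 3]
After op 8 (out_shuffle): [2 6 1 5 0 4 7 3]
Card 7 is at position 6.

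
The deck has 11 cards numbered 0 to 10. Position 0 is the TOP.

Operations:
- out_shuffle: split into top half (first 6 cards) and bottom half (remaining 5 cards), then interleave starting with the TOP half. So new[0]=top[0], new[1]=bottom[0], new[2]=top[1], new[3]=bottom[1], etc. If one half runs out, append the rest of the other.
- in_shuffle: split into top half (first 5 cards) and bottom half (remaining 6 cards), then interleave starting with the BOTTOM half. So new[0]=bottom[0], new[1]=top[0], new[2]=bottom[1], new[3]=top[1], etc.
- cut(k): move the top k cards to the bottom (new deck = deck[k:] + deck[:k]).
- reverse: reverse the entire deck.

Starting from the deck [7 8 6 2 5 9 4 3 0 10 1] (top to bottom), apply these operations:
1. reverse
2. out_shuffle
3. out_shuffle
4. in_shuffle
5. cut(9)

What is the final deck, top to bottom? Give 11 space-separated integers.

After op 1 (reverse): [1 10 0 3 4 9 5 2 6 8 7]
After op 2 (out_shuffle): [1 5 10 2 0 6 3 8 4 7 9]
After op 3 (out_shuffle): [1 3 5 8 10 4 2 7 0 9 6]
After op 4 (in_shuffle): [4 1 2 3 7 5 0 8 9 10 6]
After op 5 (cut(9)): [10 6 4 1 2 3 7 5 0 8 9]

Answer: 10 6 4 1 2 3 7 5 0 8 9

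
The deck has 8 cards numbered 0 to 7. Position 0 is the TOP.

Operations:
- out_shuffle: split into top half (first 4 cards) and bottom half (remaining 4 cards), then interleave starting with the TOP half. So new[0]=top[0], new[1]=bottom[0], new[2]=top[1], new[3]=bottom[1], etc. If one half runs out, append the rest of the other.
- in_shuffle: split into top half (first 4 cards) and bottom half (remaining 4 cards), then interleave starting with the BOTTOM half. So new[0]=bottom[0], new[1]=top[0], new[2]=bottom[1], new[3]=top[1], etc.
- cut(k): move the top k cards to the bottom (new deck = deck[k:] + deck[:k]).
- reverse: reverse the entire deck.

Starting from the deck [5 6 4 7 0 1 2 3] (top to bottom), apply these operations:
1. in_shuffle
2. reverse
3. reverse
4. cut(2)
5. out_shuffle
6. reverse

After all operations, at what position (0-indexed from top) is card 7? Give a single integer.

After op 1 (in_shuffle): [0 5 1 6 2 4 3 7]
After op 2 (reverse): [7 3 4 2 6 1 5 0]
After op 3 (reverse): [0 5 1 6 2 4 3 7]
After op 4 (cut(2)): [1 6 2 4 3 7 0 5]
After op 5 (out_shuffle): [1 3 6 7 2 0 4 5]
After op 6 (reverse): [5 4 0 2 7 6 3 1]
Card 7 is at position 4.

Answer: 4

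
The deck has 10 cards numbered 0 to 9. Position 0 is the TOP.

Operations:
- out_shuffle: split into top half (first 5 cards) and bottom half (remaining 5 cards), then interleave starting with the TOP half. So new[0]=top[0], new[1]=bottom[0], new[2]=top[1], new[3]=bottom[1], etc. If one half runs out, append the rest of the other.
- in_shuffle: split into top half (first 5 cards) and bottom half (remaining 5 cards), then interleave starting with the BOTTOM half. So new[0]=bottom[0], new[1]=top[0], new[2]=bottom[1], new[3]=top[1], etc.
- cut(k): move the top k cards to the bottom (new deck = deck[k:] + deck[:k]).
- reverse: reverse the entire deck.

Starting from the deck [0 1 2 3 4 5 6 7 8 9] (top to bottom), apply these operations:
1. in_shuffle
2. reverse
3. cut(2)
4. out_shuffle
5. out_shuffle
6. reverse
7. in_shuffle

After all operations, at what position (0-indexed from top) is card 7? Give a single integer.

Answer: 2

Derivation:
After op 1 (in_shuffle): [5 0 6 1 7 2 8 3 9 4]
After op 2 (reverse): [4 9 3 8 2 7 1 6 0 5]
After op 3 (cut(2)): [3 8 2 7 1 6 0 5 4 9]
After op 4 (out_shuffle): [3 6 8 0 2 5 7 4 1 9]
After op 5 (out_shuffle): [3 5 6 7 8 4 0 1 2 9]
After op 6 (reverse): [9 2 1 0 4 8 7 6 5 3]
After op 7 (in_shuffle): [8 9 7 2 6 1 5 0 3 4]
Card 7 is at position 2.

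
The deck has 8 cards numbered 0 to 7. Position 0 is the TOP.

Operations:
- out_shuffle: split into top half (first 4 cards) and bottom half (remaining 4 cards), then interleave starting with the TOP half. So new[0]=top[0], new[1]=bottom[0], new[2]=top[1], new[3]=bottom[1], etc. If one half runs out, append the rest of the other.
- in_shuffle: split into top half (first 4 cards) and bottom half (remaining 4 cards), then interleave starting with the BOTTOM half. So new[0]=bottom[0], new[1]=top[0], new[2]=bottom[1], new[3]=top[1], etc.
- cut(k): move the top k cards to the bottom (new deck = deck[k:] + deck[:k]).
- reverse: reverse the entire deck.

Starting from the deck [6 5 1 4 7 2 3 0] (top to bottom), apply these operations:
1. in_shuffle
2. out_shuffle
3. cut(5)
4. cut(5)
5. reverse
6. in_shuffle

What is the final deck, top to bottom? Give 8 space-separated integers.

After op 1 (in_shuffle): [7 6 2 5 3 1 0 4]
After op 2 (out_shuffle): [7 3 6 1 2 0 5 4]
After op 3 (cut(5)): [0 5 4 7 3 6 1 2]
After op 4 (cut(5)): [6 1 2 0 5 4 7 3]
After op 5 (reverse): [3 7 4 5 0 2 1 6]
After op 6 (in_shuffle): [0 3 2 7 1 4 6 5]

Answer: 0 3 2 7 1 4 6 5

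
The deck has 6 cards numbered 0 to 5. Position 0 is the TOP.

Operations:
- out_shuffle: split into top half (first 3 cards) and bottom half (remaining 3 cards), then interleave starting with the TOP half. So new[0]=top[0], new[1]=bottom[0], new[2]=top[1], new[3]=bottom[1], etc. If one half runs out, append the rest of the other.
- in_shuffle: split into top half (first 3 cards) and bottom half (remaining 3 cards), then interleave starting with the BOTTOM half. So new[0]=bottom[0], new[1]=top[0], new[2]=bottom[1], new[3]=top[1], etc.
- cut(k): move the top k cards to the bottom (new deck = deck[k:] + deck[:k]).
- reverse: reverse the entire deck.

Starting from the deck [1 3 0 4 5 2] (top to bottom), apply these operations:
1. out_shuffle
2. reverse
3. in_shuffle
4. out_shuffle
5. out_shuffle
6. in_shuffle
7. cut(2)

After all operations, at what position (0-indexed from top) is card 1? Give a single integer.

After op 1 (out_shuffle): [1 4 3 5 0 2]
After op 2 (reverse): [2 0 5 3 4 1]
After op 3 (in_shuffle): [3 2 4 0 1 5]
After op 4 (out_shuffle): [3 0 2 1 4 5]
After op 5 (out_shuffle): [3 1 0 4 2 5]
After op 6 (in_shuffle): [4 3 2 1 5 0]
After op 7 (cut(2)): [2 1 5 0 4 3]
Card 1 is at position 1.

Answer: 1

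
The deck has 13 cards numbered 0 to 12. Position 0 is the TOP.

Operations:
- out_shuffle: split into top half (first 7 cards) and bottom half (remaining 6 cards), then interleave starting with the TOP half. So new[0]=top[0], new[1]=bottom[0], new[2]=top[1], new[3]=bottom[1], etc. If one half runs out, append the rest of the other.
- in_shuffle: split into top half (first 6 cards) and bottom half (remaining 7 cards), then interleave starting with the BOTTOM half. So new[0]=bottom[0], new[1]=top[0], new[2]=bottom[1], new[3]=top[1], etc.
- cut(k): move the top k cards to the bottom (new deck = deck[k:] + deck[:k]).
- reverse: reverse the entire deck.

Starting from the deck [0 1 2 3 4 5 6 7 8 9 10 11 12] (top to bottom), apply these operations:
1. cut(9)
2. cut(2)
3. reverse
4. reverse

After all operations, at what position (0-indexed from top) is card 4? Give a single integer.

After op 1 (cut(9)): [9 10 11 12 0 1 2 3 4 5 6 7 8]
After op 2 (cut(2)): [11 12 0 1 2 3 4 5 6 7 8 9 10]
After op 3 (reverse): [10 9 8 7 6 5 4 3 2 1 0 12 11]
After op 4 (reverse): [11 12 0 1 2 3 4 5 6 7 8 9 10]
Card 4 is at position 6.

Answer: 6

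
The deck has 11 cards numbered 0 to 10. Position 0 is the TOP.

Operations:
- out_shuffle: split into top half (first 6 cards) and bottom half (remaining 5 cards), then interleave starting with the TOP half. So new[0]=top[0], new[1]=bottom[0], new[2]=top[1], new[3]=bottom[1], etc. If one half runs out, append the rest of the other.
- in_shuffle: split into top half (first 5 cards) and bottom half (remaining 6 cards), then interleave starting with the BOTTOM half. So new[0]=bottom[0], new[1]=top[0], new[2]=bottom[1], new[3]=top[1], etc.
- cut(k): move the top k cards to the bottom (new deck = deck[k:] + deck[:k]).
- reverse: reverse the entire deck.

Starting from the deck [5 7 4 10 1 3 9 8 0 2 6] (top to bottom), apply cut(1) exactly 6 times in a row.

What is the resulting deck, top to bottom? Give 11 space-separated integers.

After op 1 (cut(1)): [7 4 10 1 3 9 8 0 2 6 5]
After op 2 (cut(1)): [4 10 1 3 9 8 0 2 6 5 7]
After op 3 (cut(1)): [10 1 3 9 8 0 2 6 5 7 4]
After op 4 (cut(1)): [1 3 9 8 0 2 6 5 7 4 10]
After op 5 (cut(1)): [3 9 8 0 2 6 5 7 4 10 1]
After op 6 (cut(1)): [9 8 0 2 6 5 7 4 10 1 3]

Answer: 9 8 0 2 6 5 7 4 10 1 3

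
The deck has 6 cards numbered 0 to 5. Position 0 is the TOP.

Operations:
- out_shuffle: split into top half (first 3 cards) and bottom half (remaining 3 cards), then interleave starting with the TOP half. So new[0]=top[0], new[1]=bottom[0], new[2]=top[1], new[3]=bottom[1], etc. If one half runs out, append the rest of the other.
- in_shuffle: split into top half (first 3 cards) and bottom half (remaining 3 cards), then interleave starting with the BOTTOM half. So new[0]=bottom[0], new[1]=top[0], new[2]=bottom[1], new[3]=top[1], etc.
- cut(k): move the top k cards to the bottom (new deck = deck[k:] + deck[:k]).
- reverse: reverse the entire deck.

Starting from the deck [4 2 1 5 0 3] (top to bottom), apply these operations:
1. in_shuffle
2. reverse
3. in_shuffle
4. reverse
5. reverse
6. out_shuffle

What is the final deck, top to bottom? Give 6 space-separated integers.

Answer: 0 3 1 5 4 2

Derivation:
After op 1 (in_shuffle): [5 4 0 2 3 1]
After op 2 (reverse): [1 3 2 0 4 5]
After op 3 (in_shuffle): [0 1 4 3 5 2]
After op 4 (reverse): [2 5 3 4 1 0]
After op 5 (reverse): [0 1 4 3 5 2]
After op 6 (out_shuffle): [0 3 1 5 4 2]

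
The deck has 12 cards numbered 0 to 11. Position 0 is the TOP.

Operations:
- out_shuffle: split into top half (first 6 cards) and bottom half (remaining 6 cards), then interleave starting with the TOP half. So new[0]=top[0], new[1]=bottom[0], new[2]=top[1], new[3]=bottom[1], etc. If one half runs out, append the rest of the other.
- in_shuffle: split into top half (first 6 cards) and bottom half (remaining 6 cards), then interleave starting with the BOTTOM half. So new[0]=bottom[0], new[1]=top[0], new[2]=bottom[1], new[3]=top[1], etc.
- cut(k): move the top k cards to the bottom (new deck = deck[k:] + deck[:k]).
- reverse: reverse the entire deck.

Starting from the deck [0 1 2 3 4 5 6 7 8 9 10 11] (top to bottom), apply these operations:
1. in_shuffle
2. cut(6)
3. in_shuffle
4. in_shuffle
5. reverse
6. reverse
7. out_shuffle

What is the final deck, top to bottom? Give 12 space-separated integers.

Answer: 1 11 6 3 4 2 9 7 8 5 0 10

Derivation:
After op 1 (in_shuffle): [6 0 7 1 8 2 9 3 10 4 11 5]
After op 2 (cut(6)): [9 3 10 4 11 5 6 0 7 1 8 2]
After op 3 (in_shuffle): [6 9 0 3 7 10 1 4 8 11 2 5]
After op 4 (in_shuffle): [1 6 4 9 8 0 11 3 2 7 5 10]
After op 5 (reverse): [10 5 7 2 3 11 0 8 9 4 6 1]
After op 6 (reverse): [1 6 4 9 8 0 11 3 2 7 5 10]
After op 7 (out_shuffle): [1 11 6 3 4 2 9 7 8 5 0 10]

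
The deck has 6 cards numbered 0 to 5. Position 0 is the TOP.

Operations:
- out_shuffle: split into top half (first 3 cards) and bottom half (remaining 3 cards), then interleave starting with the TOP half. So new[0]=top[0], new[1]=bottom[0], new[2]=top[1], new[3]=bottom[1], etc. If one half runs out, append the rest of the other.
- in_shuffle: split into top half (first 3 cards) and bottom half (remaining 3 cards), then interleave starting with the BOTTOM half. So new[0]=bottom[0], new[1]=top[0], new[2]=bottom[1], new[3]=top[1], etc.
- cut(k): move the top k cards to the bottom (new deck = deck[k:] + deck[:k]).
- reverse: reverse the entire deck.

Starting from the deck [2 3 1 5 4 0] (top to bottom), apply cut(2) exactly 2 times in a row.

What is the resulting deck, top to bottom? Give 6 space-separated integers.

After op 1 (cut(2)): [1 5 4 0 2 3]
After op 2 (cut(2)): [4 0 2 3 1 5]

Answer: 4 0 2 3 1 5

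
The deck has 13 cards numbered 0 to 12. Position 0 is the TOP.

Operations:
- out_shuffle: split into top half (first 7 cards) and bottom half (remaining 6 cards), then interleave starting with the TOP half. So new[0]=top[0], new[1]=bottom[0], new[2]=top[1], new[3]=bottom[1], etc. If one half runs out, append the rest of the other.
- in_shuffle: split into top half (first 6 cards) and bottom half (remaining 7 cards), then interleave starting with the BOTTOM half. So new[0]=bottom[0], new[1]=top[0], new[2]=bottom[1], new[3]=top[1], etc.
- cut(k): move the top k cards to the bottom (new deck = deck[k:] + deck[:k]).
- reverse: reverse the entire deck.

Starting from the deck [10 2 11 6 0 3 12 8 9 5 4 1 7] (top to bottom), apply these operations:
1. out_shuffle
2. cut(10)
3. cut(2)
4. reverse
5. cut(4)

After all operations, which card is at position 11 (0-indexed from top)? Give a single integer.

Answer: 1

Derivation:
After op 1 (out_shuffle): [10 8 2 9 11 5 6 4 0 1 3 7 12]
After op 2 (cut(10)): [3 7 12 10 8 2 9 11 5 6 4 0 1]
After op 3 (cut(2)): [12 10 8 2 9 11 5 6 4 0 1 3 7]
After op 4 (reverse): [7 3 1 0 4 6 5 11 9 2 8 10 12]
After op 5 (cut(4)): [4 6 5 11 9 2 8 10 12 7 3 1 0]
Position 11: card 1.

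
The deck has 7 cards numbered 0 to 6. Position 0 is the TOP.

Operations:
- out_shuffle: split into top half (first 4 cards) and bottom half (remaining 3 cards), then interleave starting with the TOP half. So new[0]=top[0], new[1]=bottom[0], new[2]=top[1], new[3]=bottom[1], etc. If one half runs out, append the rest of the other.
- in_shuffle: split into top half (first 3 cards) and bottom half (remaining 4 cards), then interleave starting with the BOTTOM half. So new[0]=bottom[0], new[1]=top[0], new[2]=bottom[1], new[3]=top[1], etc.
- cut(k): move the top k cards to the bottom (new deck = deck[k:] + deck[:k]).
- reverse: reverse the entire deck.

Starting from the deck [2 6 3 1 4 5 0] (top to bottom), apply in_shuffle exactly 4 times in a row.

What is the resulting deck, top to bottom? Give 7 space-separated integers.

Answer: 1 2 4 6 5 3 0

Derivation:
After op 1 (in_shuffle): [1 2 4 6 5 3 0]
After op 2 (in_shuffle): [6 1 5 2 3 4 0]
After op 3 (in_shuffle): [2 6 3 1 4 5 0]
After op 4 (in_shuffle): [1 2 4 6 5 3 0]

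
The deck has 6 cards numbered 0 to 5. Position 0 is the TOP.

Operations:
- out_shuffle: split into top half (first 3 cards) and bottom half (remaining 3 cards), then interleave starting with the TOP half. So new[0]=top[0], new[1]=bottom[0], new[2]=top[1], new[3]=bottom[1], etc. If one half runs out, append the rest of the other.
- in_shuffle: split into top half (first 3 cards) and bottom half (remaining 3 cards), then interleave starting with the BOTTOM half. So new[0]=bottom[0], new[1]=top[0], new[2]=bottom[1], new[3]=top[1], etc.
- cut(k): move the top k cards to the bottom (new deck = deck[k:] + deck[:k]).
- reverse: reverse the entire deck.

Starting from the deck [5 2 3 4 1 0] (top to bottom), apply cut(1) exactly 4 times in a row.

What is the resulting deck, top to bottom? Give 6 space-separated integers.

Answer: 1 0 5 2 3 4

Derivation:
After op 1 (cut(1)): [2 3 4 1 0 5]
After op 2 (cut(1)): [3 4 1 0 5 2]
After op 3 (cut(1)): [4 1 0 5 2 3]
After op 4 (cut(1)): [1 0 5 2 3 4]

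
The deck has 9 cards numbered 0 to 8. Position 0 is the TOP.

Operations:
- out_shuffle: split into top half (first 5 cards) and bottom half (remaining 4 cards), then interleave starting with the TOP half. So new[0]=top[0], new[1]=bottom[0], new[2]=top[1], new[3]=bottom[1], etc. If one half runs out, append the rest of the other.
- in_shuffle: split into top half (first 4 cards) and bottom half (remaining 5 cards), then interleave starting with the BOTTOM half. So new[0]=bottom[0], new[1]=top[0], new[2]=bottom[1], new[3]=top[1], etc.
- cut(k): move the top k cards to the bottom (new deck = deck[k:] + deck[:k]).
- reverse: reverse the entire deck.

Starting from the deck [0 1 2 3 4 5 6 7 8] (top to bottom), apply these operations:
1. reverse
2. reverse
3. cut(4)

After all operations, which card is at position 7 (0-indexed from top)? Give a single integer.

Answer: 2

Derivation:
After op 1 (reverse): [8 7 6 5 4 3 2 1 0]
After op 2 (reverse): [0 1 2 3 4 5 6 7 8]
After op 3 (cut(4)): [4 5 6 7 8 0 1 2 3]
Position 7: card 2.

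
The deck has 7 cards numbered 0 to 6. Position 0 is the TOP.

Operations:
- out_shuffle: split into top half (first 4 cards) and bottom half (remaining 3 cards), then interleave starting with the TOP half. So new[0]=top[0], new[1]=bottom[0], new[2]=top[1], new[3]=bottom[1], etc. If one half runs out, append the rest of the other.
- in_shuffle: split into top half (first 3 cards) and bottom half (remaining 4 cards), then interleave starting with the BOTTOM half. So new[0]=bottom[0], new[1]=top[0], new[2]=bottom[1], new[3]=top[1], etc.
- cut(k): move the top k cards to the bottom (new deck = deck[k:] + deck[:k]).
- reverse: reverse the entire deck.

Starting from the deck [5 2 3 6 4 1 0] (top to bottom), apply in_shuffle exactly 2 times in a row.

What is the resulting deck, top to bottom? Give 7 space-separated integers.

After op 1 (in_shuffle): [6 5 4 2 1 3 0]
After op 2 (in_shuffle): [2 6 1 5 3 4 0]

Answer: 2 6 1 5 3 4 0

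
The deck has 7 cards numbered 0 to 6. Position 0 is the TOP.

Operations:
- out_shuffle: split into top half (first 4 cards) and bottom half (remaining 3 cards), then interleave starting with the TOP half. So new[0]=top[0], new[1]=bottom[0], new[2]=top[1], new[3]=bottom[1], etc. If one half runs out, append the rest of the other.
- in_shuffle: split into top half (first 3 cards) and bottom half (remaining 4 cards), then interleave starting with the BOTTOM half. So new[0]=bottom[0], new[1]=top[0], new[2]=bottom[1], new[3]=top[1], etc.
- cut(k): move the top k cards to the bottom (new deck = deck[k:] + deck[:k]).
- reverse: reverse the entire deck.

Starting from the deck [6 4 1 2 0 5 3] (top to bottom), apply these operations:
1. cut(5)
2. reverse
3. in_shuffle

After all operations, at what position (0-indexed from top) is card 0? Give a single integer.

Answer: 1

Derivation:
After op 1 (cut(5)): [5 3 6 4 1 2 0]
After op 2 (reverse): [0 2 1 4 6 3 5]
After op 3 (in_shuffle): [4 0 6 2 3 1 5]
Card 0 is at position 1.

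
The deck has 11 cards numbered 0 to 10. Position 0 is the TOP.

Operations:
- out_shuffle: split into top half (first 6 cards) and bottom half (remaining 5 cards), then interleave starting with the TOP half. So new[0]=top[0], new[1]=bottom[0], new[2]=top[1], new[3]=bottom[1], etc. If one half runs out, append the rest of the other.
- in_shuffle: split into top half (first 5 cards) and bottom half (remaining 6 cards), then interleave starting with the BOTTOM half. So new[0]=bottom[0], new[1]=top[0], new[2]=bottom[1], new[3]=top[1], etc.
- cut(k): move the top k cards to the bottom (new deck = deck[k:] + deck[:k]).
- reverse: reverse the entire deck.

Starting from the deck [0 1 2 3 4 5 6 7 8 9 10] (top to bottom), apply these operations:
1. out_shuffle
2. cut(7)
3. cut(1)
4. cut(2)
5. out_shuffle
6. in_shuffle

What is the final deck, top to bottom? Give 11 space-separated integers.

Answer: 9 5 1 8 4 0 7 3 10 6 2

Derivation:
After op 1 (out_shuffle): [0 6 1 7 2 8 3 9 4 10 5]
After op 2 (cut(7)): [9 4 10 5 0 6 1 7 2 8 3]
After op 3 (cut(1)): [4 10 5 0 6 1 7 2 8 3 9]
After op 4 (cut(2)): [5 0 6 1 7 2 8 3 9 4 10]
After op 5 (out_shuffle): [5 8 0 3 6 9 1 4 7 10 2]
After op 6 (in_shuffle): [9 5 1 8 4 0 7 3 10 6 2]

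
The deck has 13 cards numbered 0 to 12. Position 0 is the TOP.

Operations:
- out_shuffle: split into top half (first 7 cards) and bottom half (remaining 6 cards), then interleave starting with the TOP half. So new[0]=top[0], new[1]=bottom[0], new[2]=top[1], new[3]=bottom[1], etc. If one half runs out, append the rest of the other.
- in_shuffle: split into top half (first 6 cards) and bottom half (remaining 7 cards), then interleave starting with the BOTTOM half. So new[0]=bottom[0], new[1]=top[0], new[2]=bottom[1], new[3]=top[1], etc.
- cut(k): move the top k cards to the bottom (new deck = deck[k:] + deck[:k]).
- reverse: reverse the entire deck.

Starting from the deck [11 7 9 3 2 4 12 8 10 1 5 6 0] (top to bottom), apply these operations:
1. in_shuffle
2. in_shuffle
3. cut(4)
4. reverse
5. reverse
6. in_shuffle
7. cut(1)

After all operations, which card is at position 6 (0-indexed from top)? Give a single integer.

After op 1 (in_shuffle): [12 11 8 7 10 9 1 3 5 2 6 4 0]
After op 2 (in_shuffle): [1 12 3 11 5 8 2 7 6 10 4 9 0]
After op 3 (cut(4)): [5 8 2 7 6 10 4 9 0 1 12 3 11]
After op 4 (reverse): [11 3 12 1 0 9 4 10 6 7 2 8 5]
After op 5 (reverse): [5 8 2 7 6 10 4 9 0 1 12 3 11]
After op 6 (in_shuffle): [4 5 9 8 0 2 1 7 12 6 3 10 11]
After op 7 (cut(1)): [5 9 8 0 2 1 7 12 6 3 10 11 4]
Position 6: card 7.

Answer: 7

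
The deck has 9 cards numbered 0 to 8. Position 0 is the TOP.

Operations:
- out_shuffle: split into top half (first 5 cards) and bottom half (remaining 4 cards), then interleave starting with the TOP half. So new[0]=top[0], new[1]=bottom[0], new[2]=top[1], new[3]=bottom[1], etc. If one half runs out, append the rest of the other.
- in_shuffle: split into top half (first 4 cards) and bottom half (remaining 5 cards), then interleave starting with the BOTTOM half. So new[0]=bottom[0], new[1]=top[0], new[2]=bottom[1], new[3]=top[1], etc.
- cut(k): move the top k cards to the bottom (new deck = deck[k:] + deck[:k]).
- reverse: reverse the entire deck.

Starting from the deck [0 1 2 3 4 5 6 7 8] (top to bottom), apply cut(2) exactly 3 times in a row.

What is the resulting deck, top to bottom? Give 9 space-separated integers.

Answer: 6 7 8 0 1 2 3 4 5

Derivation:
After op 1 (cut(2)): [2 3 4 5 6 7 8 0 1]
After op 2 (cut(2)): [4 5 6 7 8 0 1 2 3]
After op 3 (cut(2)): [6 7 8 0 1 2 3 4 5]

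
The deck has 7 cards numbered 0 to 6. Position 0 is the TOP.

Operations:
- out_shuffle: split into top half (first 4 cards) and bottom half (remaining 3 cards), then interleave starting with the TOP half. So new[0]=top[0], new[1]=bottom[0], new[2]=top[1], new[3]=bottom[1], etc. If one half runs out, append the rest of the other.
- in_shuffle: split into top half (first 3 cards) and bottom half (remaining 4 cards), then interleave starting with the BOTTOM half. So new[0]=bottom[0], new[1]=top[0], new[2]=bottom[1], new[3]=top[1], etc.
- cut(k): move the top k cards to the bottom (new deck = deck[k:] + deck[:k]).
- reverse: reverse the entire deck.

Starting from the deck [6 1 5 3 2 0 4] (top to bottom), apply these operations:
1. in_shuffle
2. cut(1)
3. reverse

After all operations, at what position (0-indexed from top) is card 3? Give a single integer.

After op 1 (in_shuffle): [3 6 2 1 0 5 4]
After op 2 (cut(1)): [6 2 1 0 5 4 3]
After op 3 (reverse): [3 4 5 0 1 2 6]
Card 3 is at position 0.

Answer: 0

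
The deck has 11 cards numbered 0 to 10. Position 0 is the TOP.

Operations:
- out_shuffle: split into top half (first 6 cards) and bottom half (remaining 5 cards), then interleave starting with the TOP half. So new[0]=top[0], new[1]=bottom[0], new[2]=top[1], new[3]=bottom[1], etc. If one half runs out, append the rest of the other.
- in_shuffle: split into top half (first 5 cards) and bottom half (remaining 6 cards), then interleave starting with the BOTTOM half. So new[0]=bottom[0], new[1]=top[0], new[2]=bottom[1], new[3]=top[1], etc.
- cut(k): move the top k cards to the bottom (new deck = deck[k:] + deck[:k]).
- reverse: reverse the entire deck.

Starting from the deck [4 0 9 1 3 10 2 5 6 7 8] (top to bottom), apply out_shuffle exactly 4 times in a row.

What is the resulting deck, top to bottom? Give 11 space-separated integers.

After op 1 (out_shuffle): [4 2 0 5 9 6 1 7 3 8 10]
After op 2 (out_shuffle): [4 1 2 7 0 3 5 8 9 10 6]
After op 3 (out_shuffle): [4 5 1 8 2 9 7 10 0 6 3]
After op 4 (out_shuffle): [4 7 5 10 1 0 8 6 2 3 9]

Answer: 4 7 5 10 1 0 8 6 2 3 9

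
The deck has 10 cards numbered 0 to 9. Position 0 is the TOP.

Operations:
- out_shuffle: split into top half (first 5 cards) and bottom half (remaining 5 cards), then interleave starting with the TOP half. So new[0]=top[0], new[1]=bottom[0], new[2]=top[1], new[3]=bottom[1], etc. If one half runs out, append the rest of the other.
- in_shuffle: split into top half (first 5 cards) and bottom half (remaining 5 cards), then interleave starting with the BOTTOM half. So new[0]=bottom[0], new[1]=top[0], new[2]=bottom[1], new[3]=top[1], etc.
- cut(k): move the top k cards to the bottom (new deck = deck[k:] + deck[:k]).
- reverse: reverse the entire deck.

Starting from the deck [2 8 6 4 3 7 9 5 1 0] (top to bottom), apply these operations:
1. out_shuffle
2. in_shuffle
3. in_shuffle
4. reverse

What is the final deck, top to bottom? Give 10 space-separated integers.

After op 1 (out_shuffle): [2 7 8 9 6 5 4 1 3 0]
After op 2 (in_shuffle): [5 2 4 7 1 8 3 9 0 6]
After op 3 (in_shuffle): [8 5 3 2 9 4 0 7 6 1]
After op 4 (reverse): [1 6 7 0 4 9 2 3 5 8]

Answer: 1 6 7 0 4 9 2 3 5 8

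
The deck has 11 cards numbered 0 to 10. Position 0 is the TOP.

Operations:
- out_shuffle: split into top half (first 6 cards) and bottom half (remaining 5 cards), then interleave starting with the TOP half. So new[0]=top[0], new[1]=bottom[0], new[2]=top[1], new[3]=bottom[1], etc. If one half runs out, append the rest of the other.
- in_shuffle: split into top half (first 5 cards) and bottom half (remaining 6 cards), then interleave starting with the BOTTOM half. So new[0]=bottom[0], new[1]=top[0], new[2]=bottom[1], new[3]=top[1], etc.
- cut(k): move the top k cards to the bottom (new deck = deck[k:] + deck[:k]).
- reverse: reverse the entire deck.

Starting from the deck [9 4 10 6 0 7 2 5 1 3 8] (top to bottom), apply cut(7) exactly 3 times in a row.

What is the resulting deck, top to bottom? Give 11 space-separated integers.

After op 1 (cut(7)): [5 1 3 8 9 4 10 6 0 7 2]
After op 2 (cut(7)): [6 0 7 2 5 1 3 8 9 4 10]
After op 3 (cut(7)): [8 9 4 10 6 0 7 2 5 1 3]

Answer: 8 9 4 10 6 0 7 2 5 1 3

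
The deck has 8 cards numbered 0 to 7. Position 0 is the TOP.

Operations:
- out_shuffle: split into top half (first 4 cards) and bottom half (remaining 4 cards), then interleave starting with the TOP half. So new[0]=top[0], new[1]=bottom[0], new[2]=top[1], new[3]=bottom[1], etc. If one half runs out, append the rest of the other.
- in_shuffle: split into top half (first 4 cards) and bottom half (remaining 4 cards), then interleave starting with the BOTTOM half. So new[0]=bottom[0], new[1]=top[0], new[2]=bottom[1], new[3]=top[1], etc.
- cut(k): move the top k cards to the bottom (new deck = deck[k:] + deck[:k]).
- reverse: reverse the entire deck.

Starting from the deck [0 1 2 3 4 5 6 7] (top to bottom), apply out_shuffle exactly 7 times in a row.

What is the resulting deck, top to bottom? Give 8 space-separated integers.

Answer: 0 4 1 5 2 6 3 7

Derivation:
After op 1 (out_shuffle): [0 4 1 5 2 6 3 7]
After op 2 (out_shuffle): [0 2 4 6 1 3 5 7]
After op 3 (out_shuffle): [0 1 2 3 4 5 6 7]
After op 4 (out_shuffle): [0 4 1 5 2 6 3 7]
After op 5 (out_shuffle): [0 2 4 6 1 3 5 7]
After op 6 (out_shuffle): [0 1 2 3 4 5 6 7]
After op 7 (out_shuffle): [0 4 1 5 2 6 3 7]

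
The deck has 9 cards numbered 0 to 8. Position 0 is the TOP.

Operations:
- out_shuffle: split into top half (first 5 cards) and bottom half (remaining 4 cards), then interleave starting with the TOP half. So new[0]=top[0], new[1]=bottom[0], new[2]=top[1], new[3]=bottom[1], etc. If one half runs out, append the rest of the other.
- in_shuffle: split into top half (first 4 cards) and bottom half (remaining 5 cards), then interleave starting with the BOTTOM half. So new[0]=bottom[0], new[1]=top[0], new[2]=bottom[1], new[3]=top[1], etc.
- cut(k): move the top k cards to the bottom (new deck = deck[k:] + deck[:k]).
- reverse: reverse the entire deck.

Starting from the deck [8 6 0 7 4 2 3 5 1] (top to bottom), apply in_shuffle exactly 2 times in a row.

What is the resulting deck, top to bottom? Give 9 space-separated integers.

Answer: 3 4 0 8 5 2 7 6 1

Derivation:
After op 1 (in_shuffle): [4 8 2 6 3 0 5 7 1]
After op 2 (in_shuffle): [3 4 0 8 5 2 7 6 1]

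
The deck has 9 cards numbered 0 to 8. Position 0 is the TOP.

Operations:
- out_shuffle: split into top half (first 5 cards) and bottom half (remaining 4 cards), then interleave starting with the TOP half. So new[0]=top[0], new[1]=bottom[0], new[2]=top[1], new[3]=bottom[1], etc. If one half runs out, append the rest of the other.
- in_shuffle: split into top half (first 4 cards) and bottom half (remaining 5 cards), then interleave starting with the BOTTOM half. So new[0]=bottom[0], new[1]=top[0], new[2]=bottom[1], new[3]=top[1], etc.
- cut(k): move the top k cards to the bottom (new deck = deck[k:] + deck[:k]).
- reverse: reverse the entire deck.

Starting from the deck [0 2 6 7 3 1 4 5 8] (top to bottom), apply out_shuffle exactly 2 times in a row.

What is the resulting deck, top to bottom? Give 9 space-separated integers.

After op 1 (out_shuffle): [0 1 2 4 6 5 7 8 3]
After op 2 (out_shuffle): [0 5 1 7 2 8 4 3 6]

Answer: 0 5 1 7 2 8 4 3 6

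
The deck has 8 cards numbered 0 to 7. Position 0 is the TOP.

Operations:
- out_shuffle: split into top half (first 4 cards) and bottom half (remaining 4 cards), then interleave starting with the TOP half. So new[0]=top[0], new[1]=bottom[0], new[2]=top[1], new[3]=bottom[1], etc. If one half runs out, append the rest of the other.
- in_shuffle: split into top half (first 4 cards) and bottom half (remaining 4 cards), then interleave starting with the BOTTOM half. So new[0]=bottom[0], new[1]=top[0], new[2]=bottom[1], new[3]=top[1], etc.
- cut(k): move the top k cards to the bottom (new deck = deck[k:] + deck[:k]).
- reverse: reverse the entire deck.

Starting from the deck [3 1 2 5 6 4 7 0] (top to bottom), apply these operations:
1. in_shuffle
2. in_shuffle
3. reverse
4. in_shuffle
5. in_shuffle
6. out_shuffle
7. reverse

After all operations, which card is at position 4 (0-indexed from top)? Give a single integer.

After op 1 (in_shuffle): [6 3 4 1 7 2 0 5]
After op 2 (in_shuffle): [7 6 2 3 0 4 5 1]
After op 3 (reverse): [1 5 4 0 3 2 6 7]
After op 4 (in_shuffle): [3 1 2 5 6 4 7 0]
After op 5 (in_shuffle): [6 3 4 1 7 2 0 5]
After op 6 (out_shuffle): [6 7 3 2 4 0 1 5]
After op 7 (reverse): [5 1 0 4 2 3 7 6]
Position 4: card 2.

Answer: 2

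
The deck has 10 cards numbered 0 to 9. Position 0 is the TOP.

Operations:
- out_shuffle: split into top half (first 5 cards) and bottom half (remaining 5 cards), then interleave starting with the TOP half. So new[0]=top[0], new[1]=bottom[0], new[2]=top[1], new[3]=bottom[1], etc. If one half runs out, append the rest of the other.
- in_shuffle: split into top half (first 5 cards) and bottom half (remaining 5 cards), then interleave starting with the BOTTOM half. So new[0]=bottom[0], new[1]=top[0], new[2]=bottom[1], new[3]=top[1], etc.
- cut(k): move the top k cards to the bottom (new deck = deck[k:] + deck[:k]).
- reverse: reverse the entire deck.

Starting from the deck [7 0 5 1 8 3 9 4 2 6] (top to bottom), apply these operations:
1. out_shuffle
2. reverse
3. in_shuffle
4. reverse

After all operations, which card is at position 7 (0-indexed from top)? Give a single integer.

Answer: 9

Derivation:
After op 1 (out_shuffle): [7 3 0 9 5 4 1 2 8 6]
After op 2 (reverse): [6 8 2 1 4 5 9 0 3 7]
After op 3 (in_shuffle): [5 6 9 8 0 2 3 1 7 4]
After op 4 (reverse): [4 7 1 3 2 0 8 9 6 5]
Position 7: card 9.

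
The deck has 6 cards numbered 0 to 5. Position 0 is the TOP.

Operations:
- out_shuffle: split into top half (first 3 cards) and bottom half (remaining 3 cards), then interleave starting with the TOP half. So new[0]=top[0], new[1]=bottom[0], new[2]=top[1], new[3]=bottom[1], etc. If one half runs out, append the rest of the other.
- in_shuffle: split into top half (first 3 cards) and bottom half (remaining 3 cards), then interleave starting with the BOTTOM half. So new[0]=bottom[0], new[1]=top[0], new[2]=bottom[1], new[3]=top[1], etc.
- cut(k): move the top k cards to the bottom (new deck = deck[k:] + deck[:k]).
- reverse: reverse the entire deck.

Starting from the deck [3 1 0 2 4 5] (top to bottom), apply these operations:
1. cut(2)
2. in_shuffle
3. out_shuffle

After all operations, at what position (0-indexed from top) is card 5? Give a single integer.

Answer: 0

Derivation:
After op 1 (cut(2)): [0 2 4 5 3 1]
After op 2 (in_shuffle): [5 0 3 2 1 4]
After op 3 (out_shuffle): [5 2 0 1 3 4]
Card 5 is at position 0.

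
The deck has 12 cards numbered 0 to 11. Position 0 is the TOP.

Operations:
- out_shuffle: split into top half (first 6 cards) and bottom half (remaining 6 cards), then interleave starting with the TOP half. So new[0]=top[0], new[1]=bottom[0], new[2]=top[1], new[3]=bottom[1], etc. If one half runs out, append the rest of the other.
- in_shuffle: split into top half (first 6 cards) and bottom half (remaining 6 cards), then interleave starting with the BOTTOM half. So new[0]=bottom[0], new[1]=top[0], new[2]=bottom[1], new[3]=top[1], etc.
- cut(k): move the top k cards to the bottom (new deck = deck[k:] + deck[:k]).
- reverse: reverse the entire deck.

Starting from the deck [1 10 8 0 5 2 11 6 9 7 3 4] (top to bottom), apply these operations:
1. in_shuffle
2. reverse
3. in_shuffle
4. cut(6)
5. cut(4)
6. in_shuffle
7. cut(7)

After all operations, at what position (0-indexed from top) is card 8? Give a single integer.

Answer: 10

Derivation:
After op 1 (in_shuffle): [11 1 6 10 9 8 7 0 3 5 4 2]
After op 2 (reverse): [2 4 5 3 0 7 8 9 10 6 1 11]
After op 3 (in_shuffle): [8 2 9 4 10 5 6 3 1 0 11 7]
After op 4 (cut(6)): [6 3 1 0 11 7 8 2 9 4 10 5]
After op 5 (cut(4)): [11 7 8 2 9 4 10 5 6 3 1 0]
After op 6 (in_shuffle): [10 11 5 7 6 8 3 2 1 9 0 4]
After op 7 (cut(7)): [2 1 9 0 4 10 11 5 7 6 8 3]
Card 8 is at position 10.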